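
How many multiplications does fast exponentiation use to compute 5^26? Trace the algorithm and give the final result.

Computing 5^26 by squaring (build up from 5^1; each line after the first costs one multiplication):

5^1 = 5
5^2 = (5^1)^2 = 5^2 = 25
5^3 = 5 * 5^2 = 5 * 25 = 125
5^6 = (5^3)^2 = 125^2 = 15625
5^12 = (5^6)^2 = 15625^2 = 244140625
5^13 = 5 * 5^12 = 5 * 244140625 = 1220703125
5^26 = (5^13)^2 = 1220703125^2 = 1490116119384765625

Result: 1490116119384765625
Multiplications needed: 6 (6 lines after 5^1)

5^26 = 1490116119384765625. Using exponentiation by squaring, this requires 6 multiplications. The key idea: if the exponent is even, square the half-power; if odd, multiply by the base once.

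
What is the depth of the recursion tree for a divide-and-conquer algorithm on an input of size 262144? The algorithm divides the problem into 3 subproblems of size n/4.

For divide and conquer with division factor 4:

Problem sizes at each level:
Level 0: 262144
Level 1: 65536
Level 2: 16384
Level 3: 4096
Level 4: 1024
Level 5: 256
Level 6: 64
Level 7: 16
Level 8: 4
Level 9: 1

The root is level 0 and the size-1 base case is level 9 (the tree spans levels 0 through 9, i.e. 10 levels counting the root), so the depth is the number of divisions: log_4(262144) = 9

The recursion tree depth is log_4(262144) = 9. At each level, the problem size is divided by 4, so it takes 9 divisions to reduce to a base case of size 1. The algorithm makes 3 recursive calls at each level.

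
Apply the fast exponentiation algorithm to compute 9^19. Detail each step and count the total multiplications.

Computing 9^19 by squaring (build up from 9^1; each line after the first costs one multiplication):

9^1 = 9
9^2 = (9^1)^2 = 9^2 = 81
9^4 = (9^2)^2 = 81^2 = 6561
9^8 = (9^4)^2 = 6561^2 = 43046721
9^9 = 9 * 9^8 = 9 * 43046721 = 387420489
9^18 = (9^9)^2 = 387420489^2 = 150094635296999121
9^19 = 9 * 9^18 = 9 * 150094635296999121 = 1350851717672992089

Result: 1350851717672992089
Multiplications needed: 6 (6 lines after 9^1)

9^19 = 1350851717672992089. Using exponentiation by squaring, this requires 6 multiplications. The key idea: if the exponent is even, square the half-power; if odd, multiply by the base once.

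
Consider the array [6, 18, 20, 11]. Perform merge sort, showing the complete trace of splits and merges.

Merge sort trace:

Split: [6, 18, 20, 11] -> [6, 18] and [20, 11]
  Split: [6, 18] -> [6] and [18]
  Merge: [6] + [18] -> [6, 18]
  Split: [20, 11] -> [20] and [11]
  Merge: [20] + [11] -> [11, 20]
Merge: [6, 18] + [11, 20] -> [6, 11, 18, 20]

Final sorted array: [6, 11, 18, 20]

The merge sort proceeds by recursively splitting the array and merging sorted halves.
After all merges, the sorted array is [6, 11, 18, 20].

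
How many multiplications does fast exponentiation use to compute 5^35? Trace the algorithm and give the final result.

Computing 5^35 by squaring (build up from 5^1; each line after the first costs one multiplication):

5^1 = 5
5^2 = (5^1)^2 = 5^2 = 25
5^4 = (5^2)^2 = 25^2 = 625
5^8 = (5^4)^2 = 625^2 = 390625
5^16 = (5^8)^2 = 390625^2 = 152587890625
5^17 = 5 * 5^16 = 5 * 152587890625 = 762939453125
5^34 = (5^17)^2 = 762939453125^2 = 582076609134674072265625
5^35 = 5 * 5^34 = 5 * 582076609134674072265625 = 2910383045673370361328125

Result: 2910383045673370361328125
Multiplications needed: 7 (7 lines after 5^1)

5^35 = 2910383045673370361328125. Using exponentiation by squaring, this requires 7 multiplications. The key idea: if the exponent is even, square the half-power; if odd, multiply by the base once.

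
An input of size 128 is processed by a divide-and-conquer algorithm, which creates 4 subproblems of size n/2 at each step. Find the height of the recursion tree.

For divide and conquer with division factor 2:

Problem sizes at each level:
Level 0: 128
Level 1: 64
Level 2: 32
Level 3: 16
Level 4: 8
Level 5: 4
Level 6: 2
Level 7: 1

The root is level 0 and the size-1 base case is level 7 (the tree spans levels 0 through 7, i.e. 8 levels counting the root), so the depth is the number of divisions: log_2(128) = 7

The recursion tree depth is log_2(128) = 7. At each level, the problem size is divided by 2, so it takes 7 divisions to reduce to a base case of size 1. The algorithm makes 4 recursive calls at each level.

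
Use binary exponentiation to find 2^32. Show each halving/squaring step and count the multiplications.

Computing 2^32 by squaring (build up from 2^1; each line after the first costs one multiplication):

2^1 = 2
2^2 = (2^1)^2 = 2^2 = 4
2^4 = (2^2)^2 = 4^2 = 16
2^8 = (2^4)^2 = 16^2 = 256
2^16 = (2^8)^2 = 256^2 = 65536
2^32 = (2^16)^2 = 65536^2 = 4294967296

Result: 4294967296
Multiplications needed: 5 (5 lines after 2^1)

2^32 = 4294967296. Using exponentiation by squaring, this requires 5 multiplications. The key idea: if the exponent is even, square the half-power; if odd, multiply by the base once.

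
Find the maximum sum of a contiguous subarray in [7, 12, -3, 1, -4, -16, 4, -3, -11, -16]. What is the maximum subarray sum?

Using Kadane's algorithm on [7, 12, -3, 1, -4, -16, 4, -3, -11, -16]:

Scanning through the array:
Position 1 (value 12): max_ending_here = 19, max_so_far = 19
Position 2 (value -3): max_ending_here = 16, max_so_far = 19
Position 3 (value 1): max_ending_here = 17, max_so_far = 19
Position 4 (value -4): max_ending_here = 13, max_so_far = 19
Position 5 (value -16): max_ending_here = -3, max_so_far = 19
Position 6 (value 4): max_ending_here = 4, max_so_far = 19
Position 7 (value -3): max_ending_here = 1, max_so_far = 19
Position 8 (value -11): max_ending_here = -10, max_so_far = 19
Position 9 (value -16): max_ending_here = -16, max_so_far = 19

Maximum subarray: [7, 12]
Maximum sum: 19

The maximum subarray is [7, 12] with sum 19. This subarray runs from index 0 to index 1.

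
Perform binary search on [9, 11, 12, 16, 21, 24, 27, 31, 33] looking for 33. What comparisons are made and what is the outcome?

Binary search for 33 in [9, 11, 12, 16, 21, 24, 27, 31, 33]:

lo=0, hi=8, mid=4, arr[mid]=21 -> 21 < 33, search right half
lo=5, hi=8, mid=6, arr[mid]=27 -> 27 < 33, search right half
lo=7, hi=8, mid=7, arr[mid]=31 -> 31 < 33, search right half
lo=8, hi=8, mid=8, arr[mid]=33 -> Found target at index 8!

Binary search finds 33 at index 8 after 4 comparisons. The search repeatedly halves the search space by comparing with the middle element.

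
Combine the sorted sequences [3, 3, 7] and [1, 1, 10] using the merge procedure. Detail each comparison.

Merging process:

Compare 3 vs 1: take 1 from right. Merged: [1]
Compare 3 vs 1: take 1 from right. Merged: [1, 1]
Compare 3 vs 10: take 3 from left. Merged: [1, 1, 3]
Compare 3 vs 10: take 3 from left. Merged: [1, 1, 3, 3]
Compare 7 vs 10: take 7 from left. Merged: [1, 1, 3, 3, 7]
Append remaining from right: [10]. Merged: [1, 1, 3, 3, 7, 10]

Final merged array: [1, 1, 3, 3, 7, 10]
Total comparisons: 5

The merged array is [1, 1, 3, 3, 7, 10], requiring 5 comparisons. The merge step runs in O(n) time where n is the total number of elements.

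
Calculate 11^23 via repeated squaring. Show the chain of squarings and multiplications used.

Computing 11^23 by squaring (build up from 11^1; each line after the first costs one multiplication):

11^1 = 11
11^2 = (11^1)^2 = 11^2 = 121
11^4 = (11^2)^2 = 121^2 = 14641
11^5 = 11 * 11^4 = 11 * 14641 = 161051
11^10 = (11^5)^2 = 161051^2 = 25937424601
11^11 = 11 * 11^10 = 11 * 25937424601 = 285311670611
11^22 = (11^11)^2 = 285311670611^2 = 81402749386839761113321
11^23 = 11 * 11^22 = 11 * 81402749386839761113321 = 895430243255237372246531

Result: 895430243255237372246531
Multiplications needed: 7 (7 lines after 11^1)

11^23 = 895430243255237372246531. Using exponentiation by squaring, this requires 7 multiplications. The key idea: if the exponent is even, square the half-power; if odd, multiply by the base once.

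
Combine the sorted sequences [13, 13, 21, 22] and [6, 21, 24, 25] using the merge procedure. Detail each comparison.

Merging process:

Compare 13 vs 6: take 6 from right. Merged: [6]
Compare 13 vs 21: take 13 from left. Merged: [6, 13]
Compare 13 vs 21: take 13 from left. Merged: [6, 13, 13]
Compare 21 vs 21: take 21 from left. Merged: [6, 13, 13, 21]
Compare 22 vs 21: take 21 from right. Merged: [6, 13, 13, 21, 21]
Compare 22 vs 24: take 22 from left. Merged: [6, 13, 13, 21, 21, 22]
Append remaining from right: [24, 25]. Merged: [6, 13, 13, 21, 21, 22, 24, 25]

Final merged array: [6, 13, 13, 21, 21, 22, 24, 25]
Total comparisons: 6

The merged array is [6, 13, 13, 21, 21, 22, 24, 25], requiring 6 comparisons. The merge step runs in O(n) time where n is the total number of elements.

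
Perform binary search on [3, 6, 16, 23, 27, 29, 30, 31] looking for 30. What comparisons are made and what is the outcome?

Binary search for 30 in [3, 6, 16, 23, 27, 29, 30, 31]:

lo=0, hi=7, mid=3, arr[mid]=23 -> 23 < 30, search right half
lo=4, hi=7, mid=5, arr[mid]=29 -> 29 < 30, search right half
lo=6, hi=7, mid=6, arr[mid]=30 -> Found target at index 6!

Binary search finds 30 at index 6 after 3 comparisons. The search repeatedly halves the search space by comparing with the middle element.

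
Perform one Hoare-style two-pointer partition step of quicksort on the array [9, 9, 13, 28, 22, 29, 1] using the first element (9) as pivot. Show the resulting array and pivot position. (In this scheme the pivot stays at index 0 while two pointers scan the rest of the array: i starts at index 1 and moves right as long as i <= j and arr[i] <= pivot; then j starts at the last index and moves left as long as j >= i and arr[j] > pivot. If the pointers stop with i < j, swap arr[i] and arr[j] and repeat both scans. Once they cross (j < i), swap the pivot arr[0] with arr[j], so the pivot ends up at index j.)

Hoare-style two-pointer partition with pivot = 9:

Initial array: [9, 9, 13, 28, 22, 29, 1]

Pointers start at i = 1, j = 6.
i stops at index 2 (arr[2]=13 > 9), j stops at index 6 (arr[6]=1 <= 9): swap arr[2] and arr[6], array becomes [9, 9, 1, 28, 22, 29, 13]
i ends at 3, j ends at 2: the pointers have crossed (j < i), so scanning stops.

Swap pivot arr[0] with arr[2] to place pivot at position 2: [1, 9, 9, 28, 22, 29, 13]
Pivot position: 2

After partitioning with pivot 9, the array becomes [1, 9, 9, 28, 22, 29, 13]. The pivot is placed at index 2. All elements to the left of the pivot are <= 9, and all elements to the right are > 9.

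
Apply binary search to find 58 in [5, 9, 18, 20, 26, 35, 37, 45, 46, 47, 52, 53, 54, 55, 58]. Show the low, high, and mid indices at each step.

Binary search for 58 in [5, 9, 18, 20, 26, 35, 37, 45, 46, 47, 52, 53, 54, 55, 58]:

lo=0, hi=14, mid=7, arr[mid]=45 -> 45 < 58, search right half
lo=8, hi=14, mid=11, arr[mid]=53 -> 53 < 58, search right half
lo=12, hi=14, mid=13, arr[mid]=55 -> 55 < 58, search right half
lo=14, hi=14, mid=14, arr[mid]=58 -> Found target at index 14!

Binary search finds 58 at index 14 after 4 comparisons. The search repeatedly halves the search space by comparing with the middle element.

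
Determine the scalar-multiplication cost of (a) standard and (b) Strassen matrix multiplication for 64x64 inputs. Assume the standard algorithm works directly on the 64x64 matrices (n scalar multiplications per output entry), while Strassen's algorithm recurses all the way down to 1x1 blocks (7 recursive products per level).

Matrix multiplication for 64x64 matrices:

Standard algorithm: 64^3 = 262144 multiplications
Strassen's algorithm: 7^(log2(64)) = 7^6 = 117649 multiplications
Savings: 262144 - 117649 = 144495 multiplications

Standard: 262144 multiplications (64^3). Strassen: 117649 multiplications (7^6). Strassen reduces 8 recursive multiplications to 7 at each level.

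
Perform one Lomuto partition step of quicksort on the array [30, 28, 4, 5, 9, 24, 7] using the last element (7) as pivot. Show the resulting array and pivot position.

Lomuto partition with pivot = 7:

Initial array: [30, 28, 4, 5, 9, 24, 7]

arr[0]=30 > 7: no swap
arr[1]=28 > 7: no swap
arr[2]=4 <= 7: swap with position 0, array becomes [4, 28, 30, 5, 9, 24, 7]
arr[3]=5 <= 7: swap with position 1, array becomes [4, 5, 30, 28, 9, 24, 7]
arr[4]=9 > 7: no swap
arr[5]=24 > 7: no swap

Place pivot at position 2: [4, 5, 7, 28, 9, 24, 30]
Pivot position: 2

After partitioning with pivot 7, the array becomes [4, 5, 7, 28, 9, 24, 30]. The pivot is placed at index 2. All elements to the left of the pivot are <= 7, and all elements to the right are > 7.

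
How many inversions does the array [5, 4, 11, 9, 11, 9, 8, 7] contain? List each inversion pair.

Finding inversions in [5, 4, 11, 9, 11, 9, 8, 7]:

(0, 1): arr[0]=5 > arr[1]=4
(2, 3): arr[2]=11 > arr[3]=9
(2, 5): arr[2]=11 > arr[5]=9
(2, 6): arr[2]=11 > arr[6]=8
(2, 7): arr[2]=11 > arr[7]=7
(3, 6): arr[3]=9 > arr[6]=8
(3, 7): arr[3]=9 > arr[7]=7
(4, 5): arr[4]=11 > arr[5]=9
(4, 6): arr[4]=11 > arr[6]=8
(4, 7): arr[4]=11 > arr[7]=7
(5, 6): arr[5]=9 > arr[6]=8
(5, 7): arr[5]=9 > arr[7]=7
(6, 7): arr[6]=8 > arr[7]=7

Total inversions: 13

The array has 13 inversion(s): (0,1), (2,3), (2,5), (2,6), (2,7), (3,6), (3,7), (4,5), (4,6), (4,7), (5,6), (5,7), (6,7). Each pair (i,j) satisfies i < j and arr[i] > arr[j].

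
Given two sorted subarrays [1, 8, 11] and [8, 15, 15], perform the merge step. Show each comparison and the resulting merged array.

Merging process:

Compare 1 vs 8: take 1 from left. Merged: [1]
Compare 8 vs 8: take 8 from left. Merged: [1, 8]
Compare 11 vs 8: take 8 from right. Merged: [1, 8, 8]
Compare 11 vs 15: take 11 from left. Merged: [1, 8, 8, 11]
Append remaining from right: [15, 15]. Merged: [1, 8, 8, 11, 15, 15]

Final merged array: [1, 8, 8, 11, 15, 15]
Total comparisons: 4

The merged array is [1, 8, 8, 11, 15, 15], requiring 4 comparisons. The merge step runs in O(n) time where n is the total number of elements.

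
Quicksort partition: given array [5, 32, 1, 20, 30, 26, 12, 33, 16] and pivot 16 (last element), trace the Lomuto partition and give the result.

Lomuto partition with pivot = 16:

Initial array: [5, 32, 1, 20, 30, 26, 12, 33, 16]

arr[0]=5 <= 16: swap with position 0, array becomes [5, 32, 1, 20, 30, 26, 12, 33, 16]
arr[1]=32 > 16: no swap
arr[2]=1 <= 16: swap with position 1, array becomes [5, 1, 32, 20, 30, 26, 12, 33, 16]
arr[3]=20 > 16: no swap
arr[4]=30 > 16: no swap
arr[5]=26 > 16: no swap
arr[6]=12 <= 16: swap with position 2, array becomes [5, 1, 12, 20, 30, 26, 32, 33, 16]
arr[7]=33 > 16: no swap

Place pivot at position 3: [5, 1, 12, 16, 30, 26, 32, 33, 20]
Pivot position: 3

After partitioning with pivot 16, the array becomes [5, 1, 12, 16, 30, 26, 32, 33, 20]. The pivot is placed at index 3. All elements to the left of the pivot are <= 16, and all elements to the right are > 16.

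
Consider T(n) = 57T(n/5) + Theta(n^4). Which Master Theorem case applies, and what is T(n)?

Master Theorem for T(n) = 57T(n/5) + O(n^4):

a = 57, b = 5, c = 4
log_b(a) = log_5(57) = 2.5121

Case 3: c = 4 > log_5(57) = 2.5121
T(n) = O(n^4) = O(n^4)

For T(n) = 57T(n/5) + O(n^4): log_5(57) = 2.5121. This is Case 3 of the Master Theorem (c > log_b(a), work dominated by root), giving O(n^4).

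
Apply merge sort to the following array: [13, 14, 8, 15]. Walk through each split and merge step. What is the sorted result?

Merge sort trace:

Split: [13, 14, 8, 15] -> [13, 14] and [8, 15]
  Split: [13, 14] -> [13] and [14]
  Merge: [13] + [14] -> [13, 14]
  Split: [8, 15] -> [8] and [15]
  Merge: [8] + [15] -> [8, 15]
Merge: [13, 14] + [8, 15] -> [8, 13, 14, 15]

Final sorted array: [8, 13, 14, 15]

The merge sort proceeds by recursively splitting the array and merging sorted halves.
After all merges, the sorted array is [8, 13, 14, 15].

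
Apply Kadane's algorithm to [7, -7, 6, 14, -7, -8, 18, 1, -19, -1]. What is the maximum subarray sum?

Using Kadane's algorithm on [7, -7, 6, 14, -7, -8, 18, 1, -19, -1]:

Scanning through the array:
Position 1 (value -7): max_ending_here = 0, max_so_far = 7
Position 2 (value 6): max_ending_here = 6, max_so_far = 7
Position 3 (value 14): max_ending_here = 20, max_so_far = 20
Position 4 (value -7): max_ending_here = 13, max_so_far = 20
Position 5 (value -8): max_ending_here = 5, max_so_far = 20
Position 6 (value 18): max_ending_here = 23, max_so_far = 23
Position 7 (value 1): max_ending_here = 24, max_so_far = 24
Position 8 (value -19): max_ending_here = 5, max_so_far = 24
Position 9 (value -1): max_ending_here = 4, max_so_far = 24

Maximum subarray: [7, -7, 6, 14, -7, -8, 18, 1]
Maximum sum: 24

The maximum subarray is [7, -7, 6, 14, -7, -8, 18, 1] with sum 24. This subarray runs from index 0 to index 7.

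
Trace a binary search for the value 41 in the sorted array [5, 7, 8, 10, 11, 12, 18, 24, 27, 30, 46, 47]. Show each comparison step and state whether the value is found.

Binary search for 41 in [5, 7, 8, 10, 11, 12, 18, 24, 27, 30, 46, 47]:

lo=0, hi=11, mid=5, arr[mid]=12 -> 12 < 41, search right half
lo=6, hi=11, mid=8, arr[mid]=27 -> 27 < 41, search right half
lo=9, hi=11, mid=10, arr[mid]=46 -> 46 > 41, search left half
lo=9, hi=9, mid=9, arr[mid]=30 -> 30 < 41, search right half
lo=10 > hi=9, target 41 not found

Binary search determines that 41 is not in the array after 4 comparisons. The search space was exhausted without finding the target.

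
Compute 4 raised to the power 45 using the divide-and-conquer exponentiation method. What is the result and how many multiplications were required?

Computing 4^45 by squaring (build up from 4^1; each line after the first costs one multiplication):

4^1 = 4
4^2 = (4^1)^2 = 4^2 = 16
4^4 = (4^2)^2 = 16^2 = 256
4^5 = 4 * 4^4 = 4 * 256 = 1024
4^10 = (4^5)^2 = 1024^2 = 1048576
4^11 = 4 * 4^10 = 4 * 1048576 = 4194304
4^22 = (4^11)^2 = 4194304^2 = 17592186044416
4^44 = (4^22)^2 = 17592186044416^2 = 309485009821345068724781056
4^45 = 4 * 4^44 = 4 * 309485009821345068724781056 = 1237940039285380274899124224

Result: 1237940039285380274899124224
Multiplications needed: 8 (8 lines after 4^1)

4^45 = 1237940039285380274899124224. Using exponentiation by squaring, this requires 8 multiplications. The key idea: if the exponent is even, square the half-power; if odd, multiply by the base once.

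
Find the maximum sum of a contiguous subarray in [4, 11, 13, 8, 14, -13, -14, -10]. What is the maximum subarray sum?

Using Kadane's algorithm on [4, 11, 13, 8, 14, -13, -14, -10]:

Scanning through the array:
Position 1 (value 11): max_ending_here = 15, max_so_far = 15
Position 2 (value 13): max_ending_here = 28, max_so_far = 28
Position 3 (value 8): max_ending_here = 36, max_so_far = 36
Position 4 (value 14): max_ending_here = 50, max_so_far = 50
Position 5 (value -13): max_ending_here = 37, max_so_far = 50
Position 6 (value -14): max_ending_here = 23, max_so_far = 50
Position 7 (value -10): max_ending_here = 13, max_so_far = 50

Maximum subarray: [4, 11, 13, 8, 14]
Maximum sum: 50

The maximum subarray is [4, 11, 13, 8, 14] with sum 50. This subarray runs from index 0 to index 4.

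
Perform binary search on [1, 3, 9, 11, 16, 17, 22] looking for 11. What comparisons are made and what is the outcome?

Binary search for 11 in [1, 3, 9, 11, 16, 17, 22]:

lo=0, hi=6, mid=3, arr[mid]=11 -> Found target at index 3!

Binary search finds 11 at index 3 after 1 comparisons. The search repeatedly halves the search space by comparing with the middle element.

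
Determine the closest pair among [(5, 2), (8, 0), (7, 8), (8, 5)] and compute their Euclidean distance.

Computing all pairwise distances among 4 points:

d((5, 2), (8, 0)) = 3.6056
d((5, 2), (7, 8)) = 6.3246
d((5, 2), (8, 5)) = 4.2426
d((8, 0), (7, 8)) = 8.0623
d((8, 0), (8, 5)) = 5.0
d((7, 8), (8, 5)) = 3.1623 <-- minimum

Closest pair: (7, 8) and (8, 5) with distance 3.1623

The closest pair is (7, 8) and (8, 5) with Euclidean distance 3.1623. For 4 points, brute-force pairwise comparison is shown above. For large n, the divide-and-conquer algorithm (sort by x, recurse on halves, check the dividing strip) achieves O(n log n).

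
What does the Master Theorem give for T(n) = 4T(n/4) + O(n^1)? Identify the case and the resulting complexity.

Master Theorem for T(n) = 4T(n/4) + O(n^1):

a = 4, b = 4, c = 1
log_b(a) = log_4(4) = 1.0000

Case 2: c = 1 = log_4(4) = 1.0000
T(n) = O(n^1 log n) = O(n log n)

For T(n) = 4T(n/4) + O(n^1): log_4(4) = 1.0000. This is Case 2 of the Master Theorem (c = log_b(a), equal work at all levels), giving O(n log n).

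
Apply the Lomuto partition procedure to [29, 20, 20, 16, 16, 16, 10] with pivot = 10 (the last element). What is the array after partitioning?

Lomuto partition with pivot = 10:

Initial array: [29, 20, 20, 16, 16, 16, 10]

arr[0]=29 > 10: no swap
arr[1]=20 > 10: no swap
arr[2]=20 > 10: no swap
arr[3]=16 > 10: no swap
arr[4]=16 > 10: no swap
arr[5]=16 > 10: no swap

Place pivot at position 0: [10, 20, 20, 16, 16, 16, 29]
Pivot position: 0

After partitioning with pivot 10, the array becomes [10, 20, 20, 16, 16, 16, 29]. The pivot is placed at index 0. All elements to the left of the pivot are <= 10, and all elements to the right are > 10.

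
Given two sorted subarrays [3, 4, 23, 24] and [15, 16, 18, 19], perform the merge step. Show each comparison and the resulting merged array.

Merging process:

Compare 3 vs 15: take 3 from left. Merged: [3]
Compare 4 vs 15: take 4 from left. Merged: [3, 4]
Compare 23 vs 15: take 15 from right. Merged: [3, 4, 15]
Compare 23 vs 16: take 16 from right. Merged: [3, 4, 15, 16]
Compare 23 vs 18: take 18 from right. Merged: [3, 4, 15, 16, 18]
Compare 23 vs 19: take 19 from right. Merged: [3, 4, 15, 16, 18, 19]
Append remaining from left: [23, 24]. Merged: [3, 4, 15, 16, 18, 19, 23, 24]

Final merged array: [3, 4, 15, 16, 18, 19, 23, 24]
Total comparisons: 6

The merged array is [3, 4, 15, 16, 18, 19, 23, 24], requiring 6 comparisons. The merge step runs in O(n) time where n is the total number of elements.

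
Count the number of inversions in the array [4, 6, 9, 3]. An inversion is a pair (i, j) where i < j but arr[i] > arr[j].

Finding inversions in [4, 6, 9, 3]:

(0, 3): arr[0]=4 > arr[3]=3
(1, 3): arr[1]=6 > arr[3]=3
(2, 3): arr[2]=9 > arr[3]=3

Total inversions: 3

The array has 3 inversion(s): (0,3), (1,3), (2,3). Each pair (i,j) satisfies i < j and arr[i] > arr[j].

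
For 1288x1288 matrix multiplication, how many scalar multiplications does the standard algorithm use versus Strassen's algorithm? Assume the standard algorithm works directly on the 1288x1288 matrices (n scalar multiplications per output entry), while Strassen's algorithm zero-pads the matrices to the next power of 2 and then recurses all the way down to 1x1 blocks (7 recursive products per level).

Matrix multiplication for 1288x1288 matrices:

Strassen's algorithm requires power-of-2 dimensions. Pad 1288x1288 to 2048x2048 (next power of 2).

Standard algorithm: 1288^3 = 2136719872 multiplications
Strassen's algorithm: 7^(log2(2048)) = 7^11 = 1977326743 multiplications
Savings: 2136719872 - 1977326743 = 159393129 multiplications

Standard: 2136719872 multiplications (1288^3). Strassen: 1977326743 multiplications (7^11, after padding to 2048x2048). Strassen reduces 8 recursive multiplications to 7 at each level.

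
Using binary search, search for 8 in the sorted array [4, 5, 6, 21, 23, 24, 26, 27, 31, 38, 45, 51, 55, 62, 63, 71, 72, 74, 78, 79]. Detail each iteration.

Binary search for 8 in [4, 5, 6, 21, 23, 24, 26, 27, 31, 38, 45, 51, 55, 62, 63, 71, 72, 74, 78, 79]:

lo=0, hi=19, mid=9, arr[mid]=38 -> 38 > 8, search left half
lo=0, hi=8, mid=4, arr[mid]=23 -> 23 > 8, search left half
lo=0, hi=3, mid=1, arr[mid]=5 -> 5 < 8, search right half
lo=2, hi=3, mid=2, arr[mid]=6 -> 6 < 8, search right half
lo=3, hi=3, mid=3, arr[mid]=21 -> 21 > 8, search left half
lo=3 > hi=2, target 8 not found

Binary search determines that 8 is not in the array after 5 comparisons. The search space was exhausted without finding the target.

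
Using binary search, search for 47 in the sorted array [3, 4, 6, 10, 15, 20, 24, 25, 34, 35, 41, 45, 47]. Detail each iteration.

Binary search for 47 in [3, 4, 6, 10, 15, 20, 24, 25, 34, 35, 41, 45, 47]:

lo=0, hi=12, mid=6, arr[mid]=24 -> 24 < 47, search right half
lo=7, hi=12, mid=9, arr[mid]=35 -> 35 < 47, search right half
lo=10, hi=12, mid=11, arr[mid]=45 -> 45 < 47, search right half
lo=12, hi=12, mid=12, arr[mid]=47 -> Found target at index 12!

Binary search finds 47 at index 12 after 4 comparisons. The search repeatedly halves the search space by comparing with the middle element.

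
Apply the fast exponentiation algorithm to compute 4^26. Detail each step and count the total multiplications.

Computing 4^26 by squaring (build up from 4^1; each line after the first costs one multiplication):

4^1 = 4
4^2 = (4^1)^2 = 4^2 = 16
4^3 = 4 * 4^2 = 4 * 16 = 64
4^6 = (4^3)^2 = 64^2 = 4096
4^12 = (4^6)^2 = 4096^2 = 16777216
4^13 = 4 * 4^12 = 4 * 16777216 = 67108864
4^26 = (4^13)^2 = 67108864^2 = 4503599627370496

Result: 4503599627370496
Multiplications needed: 6 (6 lines after 4^1)

4^26 = 4503599627370496. Using exponentiation by squaring, this requires 6 multiplications. The key idea: if the exponent is even, square the half-power; if odd, multiply by the base once.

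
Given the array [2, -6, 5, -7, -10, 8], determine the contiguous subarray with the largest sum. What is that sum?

Using Kadane's algorithm on [2, -6, 5, -7, -10, 8]:

Scanning through the array:
Position 1 (value -6): max_ending_here = -4, max_so_far = 2
Position 2 (value 5): max_ending_here = 5, max_so_far = 5
Position 3 (value -7): max_ending_here = -2, max_so_far = 5
Position 4 (value -10): max_ending_here = -10, max_so_far = 5
Position 5 (value 8): max_ending_here = 8, max_so_far = 8

Maximum subarray: [8]
Maximum sum: 8

The maximum subarray is [8] with sum 8. This subarray runs from index 5 to index 5.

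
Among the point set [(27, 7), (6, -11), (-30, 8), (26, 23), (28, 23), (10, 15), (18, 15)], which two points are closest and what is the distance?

Computing all pairwise distances among 7 points:

d((27, 7), (6, -11)) = 27.6586
d((27, 7), (-30, 8)) = 57.0088
d((27, 7), (26, 23)) = 16.0312
d((27, 7), (28, 23)) = 16.0312
d((27, 7), (10, 15)) = 18.7883
d((27, 7), (18, 15)) = 12.0416
d((6, -11), (-30, 8)) = 40.7063
d((6, -11), (26, 23)) = 39.4462
d((6, -11), (28, 23)) = 40.4969
d((6, -11), (10, 15)) = 26.3059
d((6, -11), (18, 15)) = 28.6356
d((-30, 8), (26, 23)) = 57.9741
d((-30, 8), (28, 23)) = 59.9083
d((-30, 8), (10, 15)) = 40.6079
d((-30, 8), (18, 15)) = 48.5077
d((26, 23), (28, 23)) = 2.0 <-- minimum
d((26, 23), (10, 15)) = 17.8885
d((26, 23), (18, 15)) = 11.3137
d((28, 23), (10, 15)) = 19.6977
d((28, 23), (18, 15)) = 12.8062
d((10, 15), (18, 15)) = 8.0

Closest pair: (26, 23) and (28, 23) with distance 2.0

The closest pair is (26, 23) and (28, 23) with Euclidean distance 2.0. For 7 points, brute-force pairwise comparison is shown above. For large n, the divide-and-conquer algorithm (sort by x, recurse on halves, check the dividing strip) achieves O(n log n).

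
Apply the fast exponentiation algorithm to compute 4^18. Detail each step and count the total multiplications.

Computing 4^18 by squaring (build up from 4^1; each line after the first costs one multiplication):

4^1 = 4
4^2 = (4^1)^2 = 4^2 = 16
4^4 = (4^2)^2 = 16^2 = 256
4^8 = (4^4)^2 = 256^2 = 65536
4^9 = 4 * 4^8 = 4 * 65536 = 262144
4^18 = (4^9)^2 = 262144^2 = 68719476736

Result: 68719476736
Multiplications needed: 5 (5 lines after 4^1)

4^18 = 68719476736. Using exponentiation by squaring, this requires 5 multiplications. The key idea: if the exponent is even, square the half-power; if odd, multiply by the base once.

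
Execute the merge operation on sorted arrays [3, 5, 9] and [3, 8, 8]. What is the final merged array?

Merging process:

Compare 3 vs 3: take 3 from left. Merged: [3]
Compare 5 vs 3: take 3 from right. Merged: [3, 3]
Compare 5 vs 8: take 5 from left. Merged: [3, 3, 5]
Compare 9 vs 8: take 8 from right. Merged: [3, 3, 5, 8]
Compare 9 vs 8: take 8 from right. Merged: [3, 3, 5, 8, 8]
Append remaining from left: [9]. Merged: [3, 3, 5, 8, 8, 9]

Final merged array: [3, 3, 5, 8, 8, 9]
Total comparisons: 5

The merged array is [3, 3, 5, 8, 8, 9], requiring 5 comparisons. The merge step runs in O(n) time where n is the total number of elements.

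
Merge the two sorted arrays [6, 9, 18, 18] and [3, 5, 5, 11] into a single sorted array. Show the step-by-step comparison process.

Merging process:

Compare 6 vs 3: take 3 from right. Merged: [3]
Compare 6 vs 5: take 5 from right. Merged: [3, 5]
Compare 6 vs 5: take 5 from right. Merged: [3, 5, 5]
Compare 6 vs 11: take 6 from left. Merged: [3, 5, 5, 6]
Compare 9 vs 11: take 9 from left. Merged: [3, 5, 5, 6, 9]
Compare 18 vs 11: take 11 from right. Merged: [3, 5, 5, 6, 9, 11]
Append remaining from left: [18, 18]. Merged: [3, 5, 5, 6, 9, 11, 18, 18]

Final merged array: [3, 5, 5, 6, 9, 11, 18, 18]
Total comparisons: 6

The merged array is [3, 5, 5, 6, 9, 11, 18, 18], requiring 6 comparisons. The merge step runs in O(n) time where n is the total number of elements.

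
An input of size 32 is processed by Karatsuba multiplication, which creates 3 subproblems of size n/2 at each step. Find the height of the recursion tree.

For divide and conquer with division factor 2:

Problem sizes at each level:
Level 0: 32
Level 1: 16
Level 2: 8
Level 3: 4
Level 4: 2
Level 5: 1

The root is level 0 and the size-1 base case is level 5 (the tree spans levels 0 through 5, i.e. 6 levels counting the root), so the depth is the number of divisions: log_2(32) = 5

The recursion tree depth is log_2(32) = 5. At each level, the problem size is divided by 2, so it takes 5 divisions to reduce to a base case of size 1. The algorithm makes 3 recursive calls at each level.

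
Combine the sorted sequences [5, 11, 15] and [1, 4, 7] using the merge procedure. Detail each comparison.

Merging process:

Compare 5 vs 1: take 1 from right. Merged: [1]
Compare 5 vs 4: take 4 from right. Merged: [1, 4]
Compare 5 vs 7: take 5 from left. Merged: [1, 4, 5]
Compare 11 vs 7: take 7 from right. Merged: [1, 4, 5, 7]
Append remaining from left: [11, 15]. Merged: [1, 4, 5, 7, 11, 15]

Final merged array: [1, 4, 5, 7, 11, 15]
Total comparisons: 4

The merged array is [1, 4, 5, 7, 11, 15], requiring 4 comparisons. The merge step runs in O(n) time where n is the total number of elements.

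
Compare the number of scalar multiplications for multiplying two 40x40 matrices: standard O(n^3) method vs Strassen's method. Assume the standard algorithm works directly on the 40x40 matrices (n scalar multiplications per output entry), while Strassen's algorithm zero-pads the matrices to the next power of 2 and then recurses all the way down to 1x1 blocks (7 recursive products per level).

Matrix multiplication for 40x40 matrices:

Strassen's algorithm requires power-of-2 dimensions. Pad 40x40 to 64x64 (next power of 2).

Standard algorithm: 40^3 = 64000 multiplications
Strassen's algorithm: 7^(log2(64)) = 7^6 = 117649 multiplications
Difference: 64000 - 117649 = -53649 (Strassen uses MORE here due to padding overhead — for small or just-over-power-of-2 n, padding can outweigh the per-level savings)

Standard: 64000 multiplications (40^3). Strassen: 117649 multiplications (7^6, after padding to 64x64). Strassen reduces 8 recursive multiplications to 7 at each level.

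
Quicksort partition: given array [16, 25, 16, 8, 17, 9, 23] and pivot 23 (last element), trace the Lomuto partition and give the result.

Lomuto partition with pivot = 23:

Initial array: [16, 25, 16, 8, 17, 9, 23]

arr[0]=16 <= 23: swap with position 0, array becomes [16, 25, 16, 8, 17, 9, 23]
arr[1]=25 > 23: no swap
arr[2]=16 <= 23: swap with position 1, array becomes [16, 16, 25, 8, 17, 9, 23]
arr[3]=8 <= 23: swap with position 2, array becomes [16, 16, 8, 25, 17, 9, 23]
arr[4]=17 <= 23: swap with position 3, array becomes [16, 16, 8, 17, 25, 9, 23]
arr[5]=9 <= 23: swap with position 4, array becomes [16, 16, 8, 17, 9, 25, 23]

Place pivot at position 5: [16, 16, 8, 17, 9, 23, 25]
Pivot position: 5

After partitioning with pivot 23, the array becomes [16, 16, 8, 17, 9, 23, 25]. The pivot is placed at index 5. All elements to the left of the pivot are <= 23, and all elements to the right are > 23.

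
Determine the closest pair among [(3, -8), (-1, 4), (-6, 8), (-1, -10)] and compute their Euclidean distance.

Computing all pairwise distances among 4 points:

d((3, -8), (-1, 4)) = 12.6491
d((3, -8), (-6, 8)) = 18.3576
d((3, -8), (-1, -10)) = 4.4721 <-- minimum
d((-1, 4), (-6, 8)) = 6.4031
d((-1, 4), (-1, -10)) = 14.0
d((-6, 8), (-1, -10)) = 18.6815

Closest pair: (3, -8) and (-1, -10) with distance 4.4721

The closest pair is (3, -8) and (-1, -10) with Euclidean distance 4.4721. For 4 points, brute-force pairwise comparison is shown above. For large n, the divide-and-conquer algorithm (sort by x, recurse on halves, check the dividing strip) achieves O(n log n).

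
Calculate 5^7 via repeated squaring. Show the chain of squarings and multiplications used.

Computing 5^7 by squaring (build up from 5^1; each line after the first costs one multiplication):

5^1 = 5
5^2 = (5^1)^2 = 5^2 = 25
5^3 = 5 * 5^2 = 5 * 25 = 125
5^6 = (5^3)^2 = 125^2 = 15625
5^7 = 5 * 5^6 = 5 * 15625 = 78125

Result: 78125
Multiplications needed: 4 (4 lines after 5^1)

5^7 = 78125. Using exponentiation by squaring, this requires 4 multiplications. The key idea: if the exponent is even, square the half-power; if odd, multiply by the base once.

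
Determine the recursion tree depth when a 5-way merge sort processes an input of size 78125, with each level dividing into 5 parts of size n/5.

For divide and conquer with division factor 5:

Problem sizes at each level:
Level 0: 78125
Level 1: 15625
Level 2: 3125
Level 3: 625
Level 4: 125
Level 5: 25
Level 6: 5
Level 7: 1

The root is level 0 and the size-1 base case is level 7 (the tree spans levels 0 through 7, i.e. 8 levels counting the root), so the depth is the number of divisions: log_5(78125) = 7

The recursion tree depth is log_5(78125) = 7. At each level, the problem size is divided by 5, so it takes 7 divisions to reduce to a base case of size 1. The algorithm makes 5 recursive calls at each level.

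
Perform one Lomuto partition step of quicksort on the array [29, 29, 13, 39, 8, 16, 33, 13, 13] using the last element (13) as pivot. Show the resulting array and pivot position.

Lomuto partition with pivot = 13:

Initial array: [29, 29, 13, 39, 8, 16, 33, 13, 13]

arr[0]=29 > 13: no swap
arr[1]=29 > 13: no swap
arr[2]=13 <= 13: swap with position 0, array becomes [13, 29, 29, 39, 8, 16, 33, 13, 13]
arr[3]=39 > 13: no swap
arr[4]=8 <= 13: swap with position 1, array becomes [13, 8, 29, 39, 29, 16, 33, 13, 13]
arr[5]=16 > 13: no swap
arr[6]=33 > 13: no swap
arr[7]=13 <= 13: swap with position 2, array becomes [13, 8, 13, 39, 29, 16, 33, 29, 13]

Place pivot at position 3: [13, 8, 13, 13, 29, 16, 33, 29, 39]
Pivot position: 3

After partitioning with pivot 13, the array becomes [13, 8, 13, 13, 29, 16, 33, 29, 39]. The pivot is placed at index 3. All elements to the left of the pivot are <= 13, and all elements to the right are > 13.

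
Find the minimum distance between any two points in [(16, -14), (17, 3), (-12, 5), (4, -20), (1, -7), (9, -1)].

Computing all pairwise distances among 6 points:

d((16, -14), (17, 3)) = 17.0294
d((16, -14), (-12, 5)) = 33.8378
d((16, -14), (4, -20)) = 13.4164
d((16, -14), (1, -7)) = 16.5529
d((16, -14), (9, -1)) = 14.7648
d((17, 3), (-12, 5)) = 29.0689
d((17, 3), (4, -20)) = 26.4197
d((17, 3), (1, -7)) = 18.868
d((17, 3), (9, -1)) = 8.9443 <-- minimum
d((-12, 5), (4, -20)) = 29.6816
d((-12, 5), (1, -7)) = 17.6918
d((-12, 5), (9, -1)) = 21.8403
d((4, -20), (1, -7)) = 13.3417
d((4, -20), (9, -1)) = 19.6469
d((1, -7), (9, -1)) = 10.0

Closest pair: (17, 3) and (9, -1) with distance 8.9443

The closest pair is (17, 3) and (9, -1) with Euclidean distance 8.9443. For 6 points, brute-force pairwise comparison is shown above. For large n, the divide-and-conquer algorithm (sort by x, recurse on halves, check the dividing strip) achieves O(n log n).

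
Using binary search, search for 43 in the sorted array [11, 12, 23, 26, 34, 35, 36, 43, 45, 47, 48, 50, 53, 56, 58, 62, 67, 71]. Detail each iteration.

Binary search for 43 in [11, 12, 23, 26, 34, 35, 36, 43, 45, 47, 48, 50, 53, 56, 58, 62, 67, 71]:

lo=0, hi=17, mid=8, arr[mid]=45 -> 45 > 43, search left half
lo=0, hi=7, mid=3, arr[mid]=26 -> 26 < 43, search right half
lo=4, hi=7, mid=5, arr[mid]=35 -> 35 < 43, search right half
lo=6, hi=7, mid=6, arr[mid]=36 -> 36 < 43, search right half
lo=7, hi=7, mid=7, arr[mid]=43 -> Found target at index 7!

Binary search finds 43 at index 7 after 5 comparisons. The search repeatedly halves the search space by comparing with the middle element.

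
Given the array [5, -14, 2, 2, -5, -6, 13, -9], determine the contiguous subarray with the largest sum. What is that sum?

Using Kadane's algorithm on [5, -14, 2, 2, -5, -6, 13, -9]:

Scanning through the array:
Position 1 (value -14): max_ending_here = -9, max_so_far = 5
Position 2 (value 2): max_ending_here = 2, max_so_far = 5
Position 3 (value 2): max_ending_here = 4, max_so_far = 5
Position 4 (value -5): max_ending_here = -1, max_so_far = 5
Position 5 (value -6): max_ending_here = -6, max_so_far = 5
Position 6 (value 13): max_ending_here = 13, max_so_far = 13
Position 7 (value -9): max_ending_here = 4, max_so_far = 13

Maximum subarray: [13]
Maximum sum: 13

The maximum subarray is [13] with sum 13. This subarray runs from index 6 to index 6.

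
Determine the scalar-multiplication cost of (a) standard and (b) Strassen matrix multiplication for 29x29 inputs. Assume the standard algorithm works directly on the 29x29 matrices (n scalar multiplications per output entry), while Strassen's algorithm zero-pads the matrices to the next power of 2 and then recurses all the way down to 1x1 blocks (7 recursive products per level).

Matrix multiplication for 29x29 matrices:

Strassen's algorithm requires power-of-2 dimensions. Pad 29x29 to 32x32 (next power of 2).

Standard algorithm: 29^3 = 24389 multiplications
Strassen's algorithm: 7^(log2(32)) = 7^5 = 16807 multiplications
Savings: 24389 - 16807 = 7582 multiplications

Standard: 24389 multiplications (29^3). Strassen: 16807 multiplications (7^5, after padding to 32x32). Strassen reduces 8 recursive multiplications to 7 at each level.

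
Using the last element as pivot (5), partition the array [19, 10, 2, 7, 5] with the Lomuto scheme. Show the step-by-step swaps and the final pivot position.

Lomuto partition with pivot = 5:

Initial array: [19, 10, 2, 7, 5]

arr[0]=19 > 5: no swap
arr[1]=10 > 5: no swap
arr[2]=2 <= 5: swap with position 0, array becomes [2, 10, 19, 7, 5]
arr[3]=7 > 5: no swap

Place pivot at position 1: [2, 5, 19, 7, 10]
Pivot position: 1

After partitioning with pivot 5, the array becomes [2, 5, 19, 7, 10]. The pivot is placed at index 1. All elements to the left of the pivot are <= 5, and all elements to the right are > 5.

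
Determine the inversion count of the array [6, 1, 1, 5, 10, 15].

Finding inversions in [6, 1, 1, 5, 10, 15]:

(0, 1): arr[0]=6 > arr[1]=1
(0, 2): arr[0]=6 > arr[2]=1
(0, 3): arr[0]=6 > arr[3]=5

Total inversions: 3

The array has 3 inversion(s): (0,1), (0,2), (0,3). Each pair (i,j) satisfies i < j and arr[i] > arr[j].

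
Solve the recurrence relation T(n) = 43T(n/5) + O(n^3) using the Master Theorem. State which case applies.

Master Theorem for T(n) = 43T(n/5) + O(n^3):

a = 43, b = 5, c = 3
log_b(a) = log_5(43) = 2.3370

Case 3: c = 3 > log_5(43) = 2.3370
T(n) = O(n^3) = O(n^3)

For T(n) = 43T(n/5) + O(n^3): log_5(43) = 2.3370. This is Case 3 of the Master Theorem (c > log_b(a), work dominated by root), giving O(n^3).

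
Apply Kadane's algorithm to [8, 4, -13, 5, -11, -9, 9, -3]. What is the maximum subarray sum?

Using Kadane's algorithm on [8, 4, -13, 5, -11, -9, 9, -3]:

Scanning through the array:
Position 1 (value 4): max_ending_here = 12, max_so_far = 12
Position 2 (value -13): max_ending_here = -1, max_so_far = 12
Position 3 (value 5): max_ending_here = 5, max_so_far = 12
Position 4 (value -11): max_ending_here = -6, max_so_far = 12
Position 5 (value -9): max_ending_here = -9, max_so_far = 12
Position 6 (value 9): max_ending_here = 9, max_so_far = 12
Position 7 (value -3): max_ending_here = 6, max_so_far = 12

Maximum subarray: [8, 4]
Maximum sum: 12

The maximum subarray is [8, 4] with sum 12. This subarray runs from index 0 to index 1.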